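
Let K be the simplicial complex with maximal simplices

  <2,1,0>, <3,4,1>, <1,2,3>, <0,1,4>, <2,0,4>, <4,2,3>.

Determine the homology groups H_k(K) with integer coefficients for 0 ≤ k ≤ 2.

Take the total order 0 < 1 < 2 < 3 < 4 on the vertex set. Then K (dimension 2) consists of the simplices:

  0-simplices (5): [0], [1], [2], [3], [4]
  1-simplices (9): [0,1], [0,2], [0,4], [1,2], [1,3], [1,4], [2,3], [2,4], [3,4]
  2-simplices (6): [0,1,2], [0,1,4], [0,2,4], [1,2,3], [1,3,4], [2,3,4]

so the chain groups are C_0 ≅ Z^5, C_1 ≅ Z^9, C_2 ≅ Z^6.

∂_1: C_1 → C_0 sends each edge [p,q] (with p < q) to q − p. For instance
  ∂[1,4] = [4] − [1].
The 5×9 boundary matrix has rank 4 and Smith normal form diag(1,1,1,1).

∂_2: C_2 → C_1 sends each 2-simplex [p,q,r] to [q,r] − [p,r] + [p,q]. For instance
  ∂[0,1,4] = [1,4] − [0,4] + [0,1],
  ∂[0,2,4] = [2,4] − [0,4] + [0,2].
As a 9×6 matrix over Z this has rank 5, with invariant factors (1,1,1,1,1).

Now H_k = ker ∂_k / im ∂_{k+1}, so:

  H_0: rank C_0 − rank ∂_1 = 5 − 4 = 1, and the invariant factors of ∂_1 are all 1, so H_0 = Z.
  H_1: rank ker ∂_1 − rank ∂_2 = (9 − 4) − 5 = 0, and the invariant factors of ∂_2 are all 1, so H_1 = 0.
  H_2: rank ker ∂_2 − rank ∂_3 = (6 − 5) − 0 = 1, and there is no ∂_3, so H_2 = Z.

As a check, the Euler characteristic is 5 − 9 + 6 = 2, which agrees with 1 − 0 + 1 = 2.

H_0 ≅ Z,  H_1 = 0,  H_2 ≅ Z.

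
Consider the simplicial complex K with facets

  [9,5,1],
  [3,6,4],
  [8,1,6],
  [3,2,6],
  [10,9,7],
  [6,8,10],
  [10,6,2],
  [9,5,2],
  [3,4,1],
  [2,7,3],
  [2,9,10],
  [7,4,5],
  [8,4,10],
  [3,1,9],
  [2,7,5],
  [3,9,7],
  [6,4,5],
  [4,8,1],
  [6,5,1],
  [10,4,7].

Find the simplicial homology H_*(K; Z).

H_0 = Z,  H_1 = Z ⊕ Z/2Z,  H_2 = 0.

Take the total order 1 < 2 < 3 < 4 < 5 < 6 < 7 < 8 < 9 < 10 on the vertex set. Then K (dimension 2) consists of the simplices:

  0-simplices (10): [1], [2], [3], [4], [5], [6], [7], [8], [9], [10]
  1-simplices (30): (30 of them)
  2-simplices (20): (20 of them)

so the chain groups are C_0 ≅ Z^10, C_1 ≅ Z^30, C_2 ≅ Z^20.

∂_1: C_1 → C_0 is given by ∂[p,q] = [q] − [p]. For instance
  ∂[7,10] = [10] − [7].
As a 10×30 matrix over Z this has rank 9, with invariant factors (1,1,1,1,1,1,1,1,1).

∂_2: C_2 → C_1 sends each 2-simplex [p,q,r] to [q,r] − [p,r] + [p,q]. For instance
  ∂[7,9,10] = [9,10] − [7,10] + [7,9],
  ∂[3,7,9] = [7,9] − [3,9] + [3,7].
As a 30×20 matrix over Z this has rank 20, with invariant factors (1,1,1,1,1,1,1,1,1,1,1,1,1,1,1,1,1,1,1,2).

Reading off H_k = ker ∂_k / im ∂_{k+1}:

  H_0: rank C_0 − rank ∂_1 = 10 − 9 = 1, and the invariant factors of ∂_1 are all 1, so H_0 ≅ Z.
  H_1: rank ker ∂_1 − rank ∂_2 = (30 − 9) − 20 = 1, and ∂_2 has invariant factor 2 > 1, so H_1 ≅ Z ⊕ Z/2Z.
  H_2: rank ker ∂_2 − rank ∂_3 = (20 − 20) − 0 = 0, and there is no ∂_3, so H_2 ≅ 0.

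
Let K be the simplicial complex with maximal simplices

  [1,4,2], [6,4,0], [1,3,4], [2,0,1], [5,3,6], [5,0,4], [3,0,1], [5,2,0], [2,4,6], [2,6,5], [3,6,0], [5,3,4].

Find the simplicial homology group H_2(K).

H_2 = 0.

Take the total order 0 < 1 < 2 < 3 < 4 < 5 < 6 on the vertex set. Then K (dimension 2) consists of the simplices:

  0-simplices (7): [0], [1], [2], [3], [4], [5], [6]
  1-simplices (18): [0,1], [0,2], [0,3], [0,4], [0,5], [0,6], [1,2], [1,3], [1,4], [2,4], [2,5], [2,6], [3,4], [3,5], [3,6], [4,5], [4,6], [5,6]
  2-simplices (12): [0,1,2], [0,1,3], [0,2,5], [0,3,6], [0,4,5], [0,4,6], [1,2,4], [1,3,4], [2,4,6], [2,5,6], [3,4,5], [3,5,6]

giving chain groups C_0 ≅ Z^7, C_1 ≅ Z^18, C_2 ≅ Z^12.

∂_1: C_1 → C_0 sends each edge [p,q] (with p < q) to q − p. For instance
  ∂[0,6] = [6] − [0].
As a 7×18 matrix over Z this has rank 6, with invariant factors (1,1,1,1,1,1).

Boundary ∂_2: C_2 → C_1 sends each 2-simplex [p,q,r] to [q,r] − [p,r] + [p,q]. For instance
  ∂[2,5,6] = [5,6] − [2,6] + [2,5],
  ∂[2,4,6] = [4,6] − [2,6] + [2,4].
The 18×12 boundary matrix has rank 12 and Smith normal form diag(1,1,1,1,1,1,1,1,1,1,1,2).

Computing H_k = (kernel of ∂_k) / (image of ∂_{k+1}):

  H_2: rank ker ∂_2 − rank ∂_3 = (12 − 12) − 0 = 0, and there is no ∂_3, so H_2 = 0.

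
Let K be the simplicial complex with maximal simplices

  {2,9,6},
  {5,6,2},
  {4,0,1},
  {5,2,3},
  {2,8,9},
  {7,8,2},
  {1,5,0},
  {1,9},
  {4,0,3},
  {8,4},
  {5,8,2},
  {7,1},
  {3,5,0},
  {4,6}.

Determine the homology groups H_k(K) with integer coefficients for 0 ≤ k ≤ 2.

We work with the vertex ordering 0 < 1 < 2 < 3 < 4 < 5 < 6 < 7 < 8 < 9. The simplices of K, each written with vertices in increasing order, are:

  0-simplices (10): [0], [1], [2], [3], [4], [5], [6], [7], [8], [9]
  1-simplices (23): [0,1], [0,3], [0,4], [0,5], [1,4], [1,5], [1,7], [1,9], [2,3], [2,5], [2,6], [2,7], [2,8], [2,9], [3,4], [3,5], [4,6], [4,8], [5,6], [5,8], [6,9], [7,8], [8,9]
  2-simplices (10): [0,1,4], [0,1,5], [0,3,4], [0,3,5], [2,3,5], [2,5,6], [2,5,8], [2,6,9], [2,7,8], [2,8,9]

Hence C_0 ≅ Z^10, C_1 ≅ Z^23, C_2 ≅ Z^10.

∂_1: C_1 → C_0 sends each edge [p,q] (with p < q) to q − p. For instance
  ∂[6,9] = [9] − [6].
The 10×23 boundary matrix has rank 9 and Smith normal form diag(1,1,1,1,1,1,1,1,1).

∂_2: C_2 → C_1 acts by ∂[p,q,r] = [q,r] − [p,r] + [p,q]. For instance
  ∂[2,6,9] = [6,9] − [2,9] + [2,6],
  ∂[0,1,5] = [1,5] − [0,5] + [0,1].
This gives a 23×10 integer matrix of rank 10; reducing to Smith normal form yields diagonal entries (1,1,1,1,1,1,1,1,1,1).

Now H_k = ker ∂_k / im ∂_{k+1}, so:

  H_0: rank C_0 − rank ∂_1 = 10 − 9 = 1, and the invariant factors of ∂_1 are all 1, so H_0 = Z.
  H_1: rank ker ∂_1 − rank ∂_2 = (23 − 9) − 10 = 4, and the invariant factors of ∂_2 are all 1, so H_1 = Z^4.
  H_2: rank ker ∂_2 − rank ∂_3 = (10 − 10) − 0 = 0, and there is no ∂_3, so H_2 = 0.

As a check, the Euler characteristic is 10 − 23 + 10 = -3, which agrees with 1 − 4 + 0 = -3.

H_0 = Z,  H_1 = Z^4,  H_2 = 0.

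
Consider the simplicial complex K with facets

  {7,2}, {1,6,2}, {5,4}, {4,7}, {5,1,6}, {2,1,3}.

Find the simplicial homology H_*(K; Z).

H_0 ≅ Z,  H_1 ≅ Z,  H_2 = 0.

K has 7 vertices, 10 edges, 3 triangles.
rank ∂_0 = 0, rank ∂_1 = 6 ⇒ b_0 = 7 − 0 − 6 = 1; all invariant factors of ∂_1 are 1 so no torsion. So H_0 = Z.
rank ∂_1 = 6, rank ∂_2 = 3 ⇒ b_1 = 10 − 6 − 3 = 1; all invariant factors of ∂_2 are 1 so no torsion. So H_1 = Z.
rank ∂_2 = 3, rank ∂_3 = 0 ⇒ b_2 = 3 − 3 − 0 = 0. So H_2 = 0.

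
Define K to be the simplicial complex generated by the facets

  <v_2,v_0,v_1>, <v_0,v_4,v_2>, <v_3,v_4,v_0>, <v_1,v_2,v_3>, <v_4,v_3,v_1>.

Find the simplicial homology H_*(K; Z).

Take the total order v_0 < v_1 < v_2 < v_3 < v_4 on the vertex set. Then K (dimension 2) consists of the simplices:

  0-simplices (5): [v_0], [v_1], [v_2], [v_3], [v_4]
  1-simplices (10): [v_0,v_1], [v_0,v_2], [v_0,v_3], [v_0,v_4], [v_1,v_2], [v_1,v_3], [v_1,v_4], [v_2,v_3], [v_2,v_4], [v_3,v_4]
  2-simplices (5): [v_0,v_1,v_2], [v_0,v_2,v_4], [v_0,v_3,v_4], [v_1,v_2,v_3], [v_1,v_3,v_4]

giving chain groups C_0 ≅ Z^5, C_1 ≅ Z^10, C_2 ≅ Z^5.

∂_1: C_1 → C_0 maps an edge to its endpoints' difference, ∂[p,q] = q − p.
As a 5×10 matrix over Z this has rank 4, with invariant factors (1,1,1,1).

Boundary ∂_2: C_2 → C_1 acts by ∂[p,q,r] = [q,r] − [p,r] + [p,q]. For instance
  ∂[v_1,v_3,v_4] = [v_3,v_4] − [v_1,v_4] + [v_1,v_3],
  ∂[v_0,v_1,v_2] = [v_1,v_2] − [v_0,v_2] + [v_0,v_1].
The 10×5 boundary matrix has rank 5 and Smith normal form diag(1,1,1,1,1).

Reading off H_k = ker ∂_k / im ∂_{k+1}:

  H_0: rank C_0 − rank ∂_1 = 5 − 4 = 1, and the invariant factors of ∂_1 are all 1, so H_0 = Z.
  H_1: rank ker ∂_1 − rank ∂_2 = (10 − 4) − 5 = 1, and the invariant factors of ∂_2 are all 1, so H_1 = Z.
  H_2: rank ker ∂_2 − rank ∂_3 = (5 − 5) − 0 = 0, and there is no ∂_3, so H_2 = 0.

H_0 ≅ Z,  H_1 ≅ Z,  H_2 = 0.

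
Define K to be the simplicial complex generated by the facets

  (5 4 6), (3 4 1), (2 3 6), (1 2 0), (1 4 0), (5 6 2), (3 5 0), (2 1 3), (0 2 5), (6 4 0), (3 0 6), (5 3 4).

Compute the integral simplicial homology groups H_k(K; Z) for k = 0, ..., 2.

We work with the vertex ordering 0 < 1 < 2 < 3 < 4 < 5 < 6. The simplices of K, each written with vertices in increasing order, are:

  0-simplices (7): [0], [1], [2], [3], [4], [5], [6]
  1-simplices (18): [0,1], [0,2], [0,3], [0,4], [0,5], [0,6], [1,2], [1,3], [1,4], [2,3], [2,5], [2,6], [3,4], [3,5], [3,6], [4,5], [4,6], [5,6]
  2-simplices (12): [0,1,2], [0,1,4], [0,2,5], [0,3,5], [0,3,6], [0,4,6], [1,2,3], [1,3,4], [2,3,6], [2,5,6], [3,4,5], [4,5,6]

Hence C_0 ≅ Z^7, C_1 ≅ Z^18, C_2 ≅ Z^12.

The boundary map ∂_1: C_1 → C_0 sends each edge [p,q] (with p < q) to q − p.
The resulting 7×18 matrix has rank 6, and its Smith normal form has invariant factors (1,1,1,1,1,1).

∂_2: C_2 → C_1 maps a triangle to the signed sum of its edges. For instance
  ∂[2,3,6] = [3,6] − [2,6] + [2,3],
  ∂[1,3,4] = [3,4] − [1,4] + [1,3].
This gives a 18×12 integer matrix of rank 12; reducing to Smith normal form yields diagonal entries (1,1,1,1,1,1,1,1,1,1,1,2).

From H_k ≅ ker(∂_k) / im(∂_{k+1}) we obtain:

  H_0: rank C_0 − rank ∂_1 = 7 − 6 = 1, and the invariant factors of ∂_1 are all 1, so H_0 = Z.
  H_1: rank ker ∂_1 − rank ∂_2 = (18 − 6) − 12 = 0, and ∂_2 has invariant factor 2 > 1, so H_1 = Z/2.
  H_2: rank ker ∂_2 − rank ∂_3 = (12 − 12) − 0 = 0, and there is no ∂_3, so H_2 = 0.

H_0 ≅ Z,  H_1 ≅ Z/2,  H_2 = 0.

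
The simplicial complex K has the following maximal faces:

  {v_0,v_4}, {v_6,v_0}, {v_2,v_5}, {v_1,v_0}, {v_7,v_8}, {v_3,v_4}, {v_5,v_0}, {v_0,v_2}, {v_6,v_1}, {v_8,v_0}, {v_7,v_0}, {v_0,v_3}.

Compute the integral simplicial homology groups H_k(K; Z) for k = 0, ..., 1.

H_0 = Z,  H_1 = Z^4.

Order the vertices as v_0 < v_1 < v_2 < v_3 < v_4 < v_5 < v_6 < v_7 < v_8. Listing each simplex with vertices in this order, K has dimension 1 with simplices:

  0-simplices (9): [v_0], [v_1], [v_2], [v_3], [v_4], [v_5], [v_6], [v_7], [v_8]
  1-simplices (12): [v_0,v_1], [v_0,v_2], [v_0,v_3], [v_0,v_4], [v_0,v_5], [v_0,v_6], [v_0,v_7], [v_0,v_8], [v_1,v_6], [v_2,v_5], [v_3,v_4], [v_7,v_8]

giving chain groups C_0 ≅ Z^9, C_1 ≅ Z^12.

∂_1: C_1 → C_0 is given by ∂[p,q] = [q] − [p].
The resulting 9×12 matrix has rank 8, and its Smith normal form has invariant factors (1,1,1,1,1,1,1,1).

From H_k ≅ ker(∂_k) / im(∂_{k+1}) we obtain:

  H_0: rank C_0 − rank ∂_1 = 9 − 8 = 1, and the invariant factors of ∂_1 are all 1, so H_0 = Z.
  H_1: rank ker ∂_1 − rank ∂_2 = (12 − 8) − 0 = 4, and there is no ∂_2, so H_1 = Z^4.

As a check, the Euler characteristic is 9 − 12 = -3, which agrees with 1 − 4 = -3.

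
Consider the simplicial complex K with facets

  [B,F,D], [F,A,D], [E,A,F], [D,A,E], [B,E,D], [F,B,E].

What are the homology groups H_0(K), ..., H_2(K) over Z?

Fix the vertex order A < B < D < E < F and write every simplex with vertices in increasing order. Then dim K = 2 and the simplices of K are:

  0-simplices (5): A, B, D, E, F
  1-simplices (9): AD, AE, AF, BD, BE, BF, DE, DF, EF
  2-simplices (6): ADE, ADF, AEF, BDE, BDF, BEF

Hence C_0 ≅ Z^5, C_1 ≅ Z^9, C_2 ≅ Z^6.

The boundary map ∂_1: C_1 → C_0 is given by ∂[p,q] = [q] − [p].
The resulting 5×9 matrix has rank 4, and its Smith normal form has invariant factors (1,1,1,1).

Boundary ∂_2: C_2 → C_1 sends each 2-simplex [p,q,r] to [q,r] − [p,r] + [p,q]. For instance
  ∂BDE = DE − BE + BD,
  ∂ADE = DE − AE + AD.
As a 9×6 matrix over Z this has rank 5, with invariant factors (1,1,1,1,1).

From H_k ≅ ker(∂_k) / im(∂_{k+1}) we obtain:

  H_0: rank C_0 − rank ∂_1 = 5 − 4 = 1, and the invariant factors of ∂_1 are all 1, so H_0 ≅ Z.
  H_1: rank ker ∂_1 − rank ∂_2 = (9 − 4) − 5 = 0, and the invariant factors of ∂_2 are all 1, so H_1 ≅ 0.
  H_2: rank ker ∂_2 − rank ∂_3 = (6 − 5) − 0 = 1, and there is no ∂_3, so H_2 ≅ Z.

H_0 ≅ Z,  H_1 = 0,  H_2 ≅ Z.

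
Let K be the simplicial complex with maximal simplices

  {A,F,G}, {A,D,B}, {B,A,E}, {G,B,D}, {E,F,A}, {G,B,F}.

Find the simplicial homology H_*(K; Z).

H_0 = Z,  H_1 = Z,  H_2 = 0.

Order the vertices as A < B < D < E < F < G. Listing each simplex with vertices in this order, K has dimension 2 with simplices:

  0-simplices (6): A, B, D, E, F, G
  1-simplices (12): AB, AD, AE, AF, AG, BD, BE, BF, BG, DG, EF, FG
  2-simplices (6): ABD, ABE, AEF, AFG, BDG, BFG

giving chain groups C_0 ≅ Z^6, C_1 ≅ Z^12, C_2 ≅ Z^6.

∂_1: C_1 → C_0 is given by ∂[p,q] = [q] − [p]. For instance
  ∂AD = D − A.
The 6×12 boundary matrix has rank 5 and Smith normal form diag(1,1,1,1,1).

The boundary map ∂_2: C_2 → C_1 maps a triangle to the signed sum of its edges. For instance
  ∂ABD = BD − AD + AB,
  ∂AEF = EF − AF + AE.
This gives a 12×6 integer matrix of rank 6; reducing to Smith normal form yields diagonal entries (1,1,1,1,1,1).

Now H_k = ker ∂_k / im ∂_{k+1}, so:

  H_0: rank C_0 − rank ∂_1 = 6 − 5 = 1, and the invariant factors of ∂_1 are all 1, so H_0 = Z.
  H_1: rank ker ∂_1 − rank ∂_2 = (12 − 5) − 6 = 1, and the invariant factors of ∂_2 are all 1, so H_1 = Z.
  H_2: rank ker ∂_2 − rank ∂_3 = (6 − 6) − 0 = 0, and there is no ∂_3, so H_2 = 0.

As a check, the Euler characteristic is 6 − 12 + 6 = 0, which agrees with 1 − 1 + 0 = 0.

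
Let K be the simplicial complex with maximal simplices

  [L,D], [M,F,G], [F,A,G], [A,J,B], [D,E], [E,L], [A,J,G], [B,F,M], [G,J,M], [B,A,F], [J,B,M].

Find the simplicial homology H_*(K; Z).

H_0 ≅ Z^2,  H_1 ≅ Z,  H_2 ≅ Z.

Order the vertices as A < B < D < E < F < G < J < L < M. Listing each simplex with vertices in this order, K has dimension 2 with simplices:

  0-simplices (9): A, B, D, E, F, G, J, L, M
  1-simplices (15): AB, AF, AG, AJ, BF, BJ, BM, DE, DL, EL, FG, FM, GJ, GM, JM
  2-simplices (8): ABF, ABJ, AFG, AGJ, BFM, BJM, FGM, GJM

giving chain groups C_0 ≅ Z^9, C_1 ≅ Z^15, C_2 ≅ Z^8.

The boundary map ∂_1: C_1 → C_0 is given by ∂[p,q] = [q] − [p]. For instance
  ∂BJ = J − B.
This gives a 9×15 integer matrix of rank 7; reducing to Smith normal form yields diagonal entries (1,1,1,1,1,1,1).

The boundary map ∂_2: C_2 → C_1 acts by ∂[p,q,r] = [q,r] − [p,r] + [p,q]. For instance
  ∂GJM = JM − GM + GJ,
  ∂BFM = FM − BM + BF.
This gives a 15×8 integer matrix of rank 7; reducing to Smith normal form yields diagonal entries (1,1,1,1,1,1,1).

Computing H_k = (kernel of ∂_k) / (image of ∂_{k+1}):

  H_0: rank C_0 − rank ∂_1 = 9 − 7 = 2, and the invariant factors of ∂_1 are all 1, so H_0 ≅ Z^2.
  H_1: rank ker ∂_1 − rank ∂_2 = (15 − 7) − 7 = 1, and the invariant factors of ∂_2 are all 1, so H_1 ≅ Z.
  H_2: rank ker ∂_2 − rank ∂_3 = (8 − 7) − 0 = 1, and there is no ∂_3, so H_2 ≅ Z.

(K is a triangulation of the disjoint union of the circle S^1 and the 2-sphere S^2.)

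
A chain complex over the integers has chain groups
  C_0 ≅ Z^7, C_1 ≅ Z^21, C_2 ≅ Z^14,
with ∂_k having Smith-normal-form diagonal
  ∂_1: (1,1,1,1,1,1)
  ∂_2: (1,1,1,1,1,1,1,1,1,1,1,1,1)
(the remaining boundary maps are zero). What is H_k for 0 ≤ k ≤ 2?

H_0: b_0 = 7 − 0 − 6 = 1; torsion from ∂_1 factors > 1: none. So H_0 ≅ Z.
H_1: b_1 = 21 − 6 − 13 = 2; torsion from ∂_2 factors > 1: none. So H_1 ≅ Z^2.
H_2: b_2 = 14 − 13 − 0 = 1; torsion from ∂_3 factors > 1: none. So H_2 ≅ Z.

H_0 ≅ Z,  H_1 ≅ Z^2,  H_2 ≅ Z.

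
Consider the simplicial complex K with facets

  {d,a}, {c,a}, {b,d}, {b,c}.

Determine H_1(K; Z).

H_1 ≅ Z.

Take the total order a < b < c < d on the vertex set. Then K (dimension 1) consists of the simplices:

  0-simplices (4): a, b, c, d
  1-simplices (4): ac, ad, bc, bd

so the chain groups are C_0 ≅ Z^4, C_1 ≅ Z^4.

The boundary map ∂_1: C_1 → C_0 maps an edge to its endpoints' difference, ∂[p,q] = q − p. For instance
  ∂ac = c − a.
The resulting 4×4 matrix has rank 3, and its Smith normal form has invariant factors (1,1,1).

From H_k ≅ ker(∂_k) / im(∂_{k+1}) we obtain:

  H_1: rank ker ∂_1 − rank ∂_2 = (4 − 3) − 0 = 1, and there is no ∂_2, so H_1 ≅ Z.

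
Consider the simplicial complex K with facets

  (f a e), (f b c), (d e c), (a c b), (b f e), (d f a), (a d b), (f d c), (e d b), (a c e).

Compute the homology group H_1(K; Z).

H_1 ≅ Z_2.

We work with the vertex ordering a < b < c < d < e < f. The simplices of K, each written with vertices in increasing order, are:

  0-simplices (6): a, b, c, d, e, f
  1-simplices (15): ab, ac, ad, ae, af, bc, bd, be, bf, cd, ce, cf, de, df, ef
  2-simplices (10): abc, abd, ace, adf, aef, bcf, bde, bef, cde, cdf

giving chain groups C_0 ≅ Z^6, C_1 ≅ Z^15, C_2 ≅ Z^10.

The boundary map ∂_1: C_1 → C_0 is given by ∂[p,q] = [q] − [p]. For instance
  ∂cf = f − c.
This gives a 6×15 integer matrix of rank 5; reducing to Smith normal form yields diagonal entries (1,1,1,1,1).

The boundary map ∂_2: C_2 → C_1 sends each 2-simplex [p,q,r] to [q,r] − [p,r] + [p,q]. For instance
  ∂abc = bc − ac + ab,
  ∂ace = ce − ae + ac.
This gives a 15×10 integer matrix of rank 10; reducing to Smith normal form yields diagonal entries (1,1,1,1,1,1,1,1,1,2).

Reading off H_k = ker ∂_k / im ∂_{k+1}:

  H_1: rank ker ∂_1 − rank ∂_2 = (15 − 5) − 10 = 0, and ∂_2 has invariant factor 2 > 1, so H_1 = Z_2.

(K is a triangulation of the real projective plane RP^2.)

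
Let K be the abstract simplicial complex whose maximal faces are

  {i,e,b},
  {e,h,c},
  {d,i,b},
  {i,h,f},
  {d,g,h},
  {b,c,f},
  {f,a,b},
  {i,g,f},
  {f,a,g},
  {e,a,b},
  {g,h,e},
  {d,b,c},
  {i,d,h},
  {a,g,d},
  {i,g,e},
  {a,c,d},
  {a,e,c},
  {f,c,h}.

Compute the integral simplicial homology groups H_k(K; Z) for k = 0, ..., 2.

H_0 = Z,  H_1 = Z × Z/2,  H_2 = 0.

We work with the vertex ordering a < b < c < d < e < f < g < h < i. The simplices of K, each written with vertices in increasing order, are:

  0-simplices (9): a, b, c, d, e, f, g, h, i
  1-simplices (27): ab, ac, ad, ae, af, ag, bc, bd, be, bf, bi, cd, ce, cf, ch, dg, dh, di, eg, eh, ei, fg, fh, fi, gh, gi, hi
  2-simplices (18): abe, abf, acd, ace, adg, afg, bcd, bcf, bdi, bei, ceh, cfh, dgh, dhi, egh, egi, fgi, fhi

giving chain groups C_0 ≅ Z^9, C_1 ≅ Z^27, C_2 ≅ Z^18.

Boundary ∂_1: C_1 → C_0 is given by ∂[p,q] = [q] − [p]. For instance
  ∂dg = g − d.
This gives a 9×27 integer matrix of rank 8; reducing to Smith normal form yields diagonal entries (1,1,1,1,1,1,1,1).

Boundary ∂_2: C_2 → C_1 acts by ∂[p,q,r] = [q,r] − [p,r] + [p,q]. For instance
  ∂adg = dg − ag + ad,
  ∂dgh = gh − dh + dg.
The resulting 27×18 matrix has rank 18, and its Smith normal form has invariant factors (1,1,1,1,1,1,1,1,1,1,1,1,1,1,1,1,1,2).

Reading off H_k = ker ∂_k / im ∂_{k+1}:

  H_0: rank C_0 − rank ∂_1 = 9 − 8 = 1, and the invariant factors of ∂_1 are all 1, so H_0 = Z.
  H_1: rank ker ∂_1 − rank ∂_2 = (27 − 8) − 18 = 1, and ∂_2 has invariant factor 2 > 1, so H_1 = Z × Z/2.
  H_2: rank ker ∂_2 − rank ∂_3 = (18 − 18) − 0 = 0, and there is no ∂_3, so H_2 = 0.

As a check, the Euler characteristic is 9 − 27 + 18 = 0, which agrees with 1 − 1 + 0 = 0.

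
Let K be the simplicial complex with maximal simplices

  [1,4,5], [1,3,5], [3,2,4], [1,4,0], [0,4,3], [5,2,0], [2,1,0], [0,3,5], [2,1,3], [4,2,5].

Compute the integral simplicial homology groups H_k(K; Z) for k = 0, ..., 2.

H_0 = Z,  H_1 = Z_2,  H_2 = 0.

Take the total order 0 < 1 < 2 < 3 < 4 < 5 on the vertex set. Then K (dimension 2) consists of the simplices:

  0-simplices (6): [0], [1], [2], [3], [4], [5]
  1-simplices (15): [0,1], [0,2], [0,3], [0,4], [0,5], [1,2], [1,3], [1,4], [1,5], [2,3], [2,4], [2,5], [3,4], [3,5], [4,5]
  2-simplices (10): [0,1,2], [0,1,4], [0,2,5], [0,3,4], [0,3,5], [1,2,3], [1,3,5], [1,4,5], [2,3,4], [2,4,5]

so the chain groups are C_0 ≅ Z^6, C_1 ≅ Z^15, C_2 ≅ Z^10.

The boundary map ∂_1: C_1 → C_0 maps an edge to its endpoints' difference, ∂[p,q] = q − p. For instance
  ∂[2,5] = [5] − [2].
As a 6×15 matrix over Z this has rank 5, with invariant factors (1,1,1,1,1).

The boundary map ∂_2: C_2 → C_1 acts by ∂[p,q,r] = [q,r] − [p,r] + [p,q]. For instance
  ∂[0,2,5] = [2,5] − [0,5] + [0,2],
  ∂[2,4,5] = [4,5] − [2,5] + [2,4].
The 15×10 boundary matrix has rank 10 and Smith normal form diag(1,1,1,1,1,1,1,1,1,2).

Now H_k = ker ∂_k / im ∂_{k+1}, so:

  H_0: rank C_0 − rank ∂_1 = 6 − 5 = 1, and the invariant factors of ∂_1 are all 1, so H_0 = Z.
  H_1: rank ker ∂_1 − rank ∂_2 = (15 − 5) − 10 = 0, and ∂_2 has invariant factor 2 > 1, so H_1 = Z_2.
  H_2: rank ker ∂_2 − rank ∂_3 = (10 − 10) − 0 = 0, and there is no ∂_3, so H_2 = 0.

As a check, the Euler characteristic is 6 − 15 + 10 = 1, which agrees with 1 − 0 + 0 = 1.
(K is a triangulation of the real projective plane RP^2.)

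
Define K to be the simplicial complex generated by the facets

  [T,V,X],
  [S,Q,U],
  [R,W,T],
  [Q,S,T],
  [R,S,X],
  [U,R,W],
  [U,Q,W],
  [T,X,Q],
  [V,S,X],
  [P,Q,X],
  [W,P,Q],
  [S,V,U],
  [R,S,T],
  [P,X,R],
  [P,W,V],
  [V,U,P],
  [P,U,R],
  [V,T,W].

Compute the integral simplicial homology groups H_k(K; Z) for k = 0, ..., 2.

Fix the vertex order P < Q < R < S < T < U < V < W < X and write every simplex with vertices in increasing order. Then dim K = 2 and the simplices of K are:

  0-simplices (9): P, Q, R, S, T, U, V, W, X
  1-simplices (27): PQ, PR, PU, PV, PW, PX, QS, QT, QU, QW, QX, RS, RT, RU, RW, RX, ST, SU, SV, SX, TV, TW, TX, UV, UW, VW, VX
  2-simplices (18): PQW, PQX, PRU, PRX, PUV, PVW, QST, QSU, QTX, QUW, RST, RSX, RTW, RUW, SUV, SVX, TVW, TVX

giving chain groups C_0 ≅ Z^9, C_1 ≅ Z^27, C_2 ≅ Z^18.

The boundary map ∂_1: C_1 → C_0 maps an edge to its endpoints' difference, ∂[p,q] = q − p.
The 9×27 boundary matrix has rank 8 and Smith normal form diag(1,1,1,1,1,1,1,1).

∂_2: C_2 → C_1 sends each 2-simplex [p,q,r] to [q,r] − [p,r] + [p,q]. For instance
  ∂PVW = VW − PW + PV,
  ∂PRU = RU − PU + PR.
This gives a 27×18 integer matrix of rank 18; reducing to Smith normal form yields diagonal entries (1,1,1,1,1,1,1,1,1,1,1,1,1,1,1,1,1,2).

Computing H_k = (kernel of ∂_k) / (image of ∂_{k+1}):

  H_0: rank C_0 − rank ∂_1 = 9 − 8 = 1, and the invariant factors of ∂_1 are all 1, so H_0 ≅ Z.
  H_1: rank ker ∂_1 − rank ∂_2 = (27 − 8) − 18 = 1, and ∂_2 has invariant factor 2 > 1, so H_1 ≅ Z ⊕ Z/2Z.
  H_2: rank ker ∂_2 − rank ∂_3 = (18 − 18) − 0 = 0, and there is no ∂_3, so H_2 ≅ 0.

H_0 = Z,  H_1 = Z ⊕ Z/2Z,  H_2 = 0.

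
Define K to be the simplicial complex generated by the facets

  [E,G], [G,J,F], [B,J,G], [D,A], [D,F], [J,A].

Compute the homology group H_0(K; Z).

Order the vertices as A < B < D < E < F < G < J. Listing each simplex with vertices in this order, K has dimension 2 with simplices:

  0-simplices (7): A, B, D, E, F, G, J
  1-simplices (9): AD, AJ, BG, BJ, DF, EG, FG, FJ, GJ
  2-simplices (2): BGJ, FGJ

so the chain groups are C_0 ≅ Z^7, C_1 ≅ Z^9, C_2 ≅ Z^2.

The boundary map ∂_1: C_1 → C_0 is given by ∂[p,q] = [q] − [p].
This gives a 7×9 integer matrix of rank 6; reducing to Smith normal form yields diagonal entries (1,1,1,1,1,1).

Boundary ∂_2: C_2 → C_1 maps a triangle to the signed sum of its edges. For instance
  ∂FGJ = GJ − FJ + FG,
  ∂BGJ = GJ − BJ + BG.
The 9×2 boundary matrix has rank 2 and Smith normal form diag(1,1).

Reading off H_k = ker ∂_k / im ∂_{k+1}:

  H_0: rank C_0 − rank ∂_1 = 7 − 6 = 1, and the invariant factors of ∂_1 are all 1, so H_0 = Z.

H_0 ≅ Z.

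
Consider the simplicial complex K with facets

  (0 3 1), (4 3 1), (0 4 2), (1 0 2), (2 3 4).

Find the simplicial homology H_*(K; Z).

H_0 ≅ Z,  H_1 ≅ Z,  H_2 = 0.

Fix the vertex order 0 < 1 < 2 < 3 < 4 and write every simplex with vertices in increasing order. Then dim K = 2 and the simplices of K are:

  0-simplices (5): [0], [1], [2], [3], [4]
  1-simplices (10): [0,1], [0,2], [0,3], [0,4], [1,2], [1,3], [1,4], [2,3], [2,4], [3,4]
  2-simplices (5): [0,1,2], [0,1,3], [0,2,4], [1,3,4], [2,3,4]

so the chain groups are C_0 ≅ Z^5, C_1 ≅ Z^10, C_2 ≅ Z^5.

The boundary map ∂_1: C_1 → C_0 sends each edge [p,q] (with p < q) to q − p. For instance
  ∂[2,4] = [4] − [2].
The 5×10 boundary matrix has rank 4 and Smith normal form diag(1,1,1,1).

Boundary ∂_2: C_2 → C_1 acts by ∂[p,q,r] = [q,r] − [p,r] + [p,q]. For instance
  ∂[0,1,2] = [1,2] − [0,2] + [0,1],
  ∂[0,1,3] = [1,3] − [0,3] + [0,1].
This gives a 10×5 integer matrix of rank 5; reducing to Smith normal form yields diagonal entries (1,1,1,1,1).

Now H_k = ker ∂_k / im ∂_{k+1}, so:

  H_0: rank C_0 − rank ∂_1 = 5 − 4 = 1, and the invariant factors of ∂_1 are all 1, so H_0 = Z.
  H_1: rank ker ∂_1 − rank ∂_2 = (10 − 4) − 5 = 1, and the invariant factors of ∂_2 are all 1, so H_1 = Z.
  H_2: rank ker ∂_2 − rank ∂_3 = (5 − 5) − 0 = 0, and there is no ∂_3, so H_2 = 0.

As a check, the Euler characteristic is 5 − 10 + 5 = 0, which agrees with 1 − 1 + 0 = 0.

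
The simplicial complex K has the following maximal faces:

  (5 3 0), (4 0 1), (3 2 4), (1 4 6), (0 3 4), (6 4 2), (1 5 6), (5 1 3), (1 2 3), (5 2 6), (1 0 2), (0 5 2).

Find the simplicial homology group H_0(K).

H_0 ≅ Z.

Take the total order 0 < 1 < 2 < 3 < 4 < 5 < 6 on the vertex set. Then K (dimension 2) consists of the simplices:

  0-simplices (7): [0], [1], [2], [3], [4], [5], [6]
  1-simplices (18): [0,1], [0,2], [0,3], [0,4], [0,5], [1,2], [1,3], [1,4], [1,5], [1,6], [2,3], [2,4], [2,5], [2,6], [3,4], [3,5], [4,6], [5,6]
  2-simplices (12): [0,1,2], [0,1,4], [0,2,5], [0,3,4], [0,3,5], [1,2,3], [1,3,5], [1,4,6], [1,5,6], [2,3,4], [2,4,6], [2,5,6]

Hence C_0 ≅ Z^7, C_1 ≅ Z^18, C_2 ≅ Z^12.

∂_1: C_1 → C_0 maps an edge to its endpoints' difference, ∂[p,q] = q − p. For instance
  ∂[1,4] = [4] − [1].
The resulting 7×18 matrix has rank 6, and its Smith normal form has invariant factors (1,1,1,1,1,1).

The boundary map ∂_2: C_2 → C_1 acts by ∂[p,q,r] = [q,r] − [p,r] + [p,q]. For instance
  ∂[0,1,4] = [1,4] − [0,4] + [0,1],
  ∂[2,4,6] = [4,6] − [2,6] + [2,4].
The resulting 18×12 matrix has rank 12, and its Smith normal form has invariant factors (1,1,1,1,1,1,1,1,1,1,1,2).

From H_k ≅ ker(∂_k) / im(∂_{k+1}) we obtain:

  H_0: rank C_0 − rank ∂_1 = 7 − 6 = 1, and the invariant factors of ∂_1 are all 1, so H_0 = Z.

(K is a triangulation of the real projective plane RP^2.)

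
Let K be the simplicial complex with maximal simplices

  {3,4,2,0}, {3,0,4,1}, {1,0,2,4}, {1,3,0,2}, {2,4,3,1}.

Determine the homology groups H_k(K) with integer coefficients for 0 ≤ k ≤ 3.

Order the vertices as 0 < 1 < 2 < 3 < 4. Listing each simplex with vertices in this order, K has dimension 3 with simplices:

  0-simplices (5): [0], [1], [2], [3], [4]
  1-simplices (10): [0,1], [0,2], [0,3], [0,4], [1,2], [1,3], [1,4], [2,3], [2,4], [3,4]
  2-simplices (10): [0,1,2], [0,1,3], [0,1,4], [0,2,3], [0,2,4], [0,3,4], [1,2,3], [1,2,4], [1,3,4], [2,3,4]
  3-simplices (5): [0,1,2,3], [0,1,2,4], [0,1,3,4], [0,2,3,4], [1,2,3,4]

giving chain groups C_0 ≅ Z^5, C_1 ≅ Z^10, C_2 ≅ Z^10, C_3 ≅ Z^5.

Boundary ∂_1: C_1 → C_0 maps an edge to its endpoints' difference, ∂[p,q] = q − p. For instance
  ∂[1,2] = [2] − [1].
This gives a 5×10 integer matrix of rank 4; reducing to Smith normal form yields diagonal entries (1,1,1,1).

Boundary ∂_2: C_2 → C_1 maps a triangle to the signed sum of its edges. For instance
  ∂[0,1,3] = [1,3] − [0,3] + [0,1],
  ∂[0,1,4] = [1,4] − [0,4] + [0,1].
As a 10×10 matrix over Z this has rank 6, with invariant factors (1,1,1,1,1,1).

The boundary map ∂_3: C_3 → C_2 sends each 3-simplex σ to the alternating sum Σ_i (−1)^i (σ with its i-th vertex removed). For instance
  ∂[0,1,2,4] = [1,2,4] − [0,2,4] + [0,1,4] − [0,1,2],
  ∂[0,1,3,4] = [1,3,4] − [0,3,4] + [0,1,4] − [0,1,3].
The 10×5 boundary matrix has rank 4 and Smith normal form diag(1,1,1,1).

Computing H_k = (kernel of ∂_k) / (image of ∂_{k+1}):

  H_0: rank C_0 − rank ∂_1 = 5 − 4 = 1, and the invariant factors of ∂_1 are all 1, so H_0 ≅ Z.
  H_1: rank ker ∂_1 − rank ∂_2 = (10 − 4) − 6 = 0, and the invariant factors of ∂_2 are all 1, so H_1 ≅ 0.
  H_2: rank ker ∂_2 − rank ∂_3 = (10 − 6) − 4 = 0, and the invariant factors of ∂_3 are all 1, so H_2 ≅ 0.
  H_3: rank ker ∂_3 − rank ∂_4 = (5 − 4) − 0 = 1, and there is no ∂_4, so H_3 ≅ Z.

As a check, the Euler characteristic is 5 − 10 + 10 − 5 = 0, which agrees with 1 − 0 + 0 − 1 = 0.

H_0 = Z,  H_1 = 0,  H_2 = 0,  H_3 = Z.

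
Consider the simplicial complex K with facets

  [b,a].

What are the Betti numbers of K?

b_0 = 1, b_1 = 0.

Order the vertices as a < b. Listing each simplex with vertices in this order, K has dimension 1 with simplices:

  0-simplices (2): a, b
  1-simplices (1): ab

Hence C_0 ≅ Z^2, C_1 ≅ Z^1.

∂_1: C_1 → C_0 sends each edge [p,q] (with p < q) to q − p. For instance
  ∂ab = b − a.
The resulting 2×1 matrix has rank 1, and its Smith normal form has invariant factors (1).

From H_k ≅ ker(∂_k) / im(∂_{k+1}) we obtain:

  H_0: rank C_0 − rank ∂_1 = 2 − 1 = 1, and the invariant factors of ∂_1 are all 1, so H_0 ≅ Z.
  H_1: rank ker ∂_1 − rank ∂_2 = (1 − 1) − 0 = 0, and there is no ∂_2, so H_1 ≅ 0.

Hence the Betti numbers are b_0 = 1, b_1 = 0.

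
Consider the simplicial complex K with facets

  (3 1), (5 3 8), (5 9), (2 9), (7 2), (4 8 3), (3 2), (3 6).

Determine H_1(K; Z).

H_1 ≅ Z.

Fix the vertex order 1 < 2 < 3 < 4 < 5 < 6 < 7 < 8 < 9 and write every simplex with vertices in increasing order. Then dim K = 2 and the simplices of K are:

  0-simplices (9): [1], [2], [3], [4], [5], [6], [7], [8], [9]
  1-simplices (11): [1,3], [2,3], [2,7], [2,9], [3,4], [3,5], [3,6], [3,8], [4,8], [5,8], [5,9]
  2-simplices (2): [3,4,8], [3,5,8]

so the chain groups are C_0 ≅ Z^9, C_1 ≅ Z^11, C_2 ≅ Z^2.

∂_1: C_1 → C_0 sends each edge [p,q] (with p < q) to q − p. For instance
  ∂[1,3] = [3] − [1].
This gives a 9×11 integer matrix of rank 8; reducing to Smith normal form yields diagonal entries (1,1,1,1,1,1,1,1).

Boundary ∂_2: C_2 → C_1 maps a triangle to the signed sum of its edges. For instance
  ∂[3,5,8] = [5,8] − [3,8] + [3,5],
  ∂[3,4,8] = [4,8] − [3,8] + [3,4].
The 11×2 boundary matrix has rank 2 and Smith normal form diag(1,1).

Now H_k = ker ∂_k / im ∂_{k+1}, so:

  H_1: rank ker ∂_1 − rank ∂_2 = (11 − 8) − 2 = 1, and the invariant factors of ∂_2 are all 1, so H_1 = Z.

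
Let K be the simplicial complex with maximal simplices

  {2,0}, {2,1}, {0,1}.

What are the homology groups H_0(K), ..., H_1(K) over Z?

H_0 ≅ Z,  H_1 ≅ Z.

K has 3 vertices, 3 edges.
rank ∂_0 = 0, rank ∂_1 = 2 ⇒ b_0 = 3 − 0 − 2 = 1; all invariant factors of ∂_1 are 1 so no torsion. So H_0 = Z.
rank ∂_1 = 2, rank ∂_2 = 0 ⇒ b_1 = 3 − 2 − 0 = 1. So H_1 = Z.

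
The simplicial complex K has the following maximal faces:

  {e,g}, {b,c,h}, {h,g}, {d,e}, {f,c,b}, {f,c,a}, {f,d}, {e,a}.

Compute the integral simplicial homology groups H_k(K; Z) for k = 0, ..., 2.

Take the total order a < b < c < d < e < f < g < h on the vertex set. Then K (dimension 2) consists of the simplices:

  0-simplices (8): a, b, c, d, e, f, g, h
  1-simplices (12): ac, ae, af, bc, bf, bh, cf, ch, de, df, eg, gh
  2-simplices (3): acf, bcf, bch

so the chain groups are C_0 ≅ Z^8, C_1 ≅ Z^12, C_2 ≅ Z^3.

∂_1: C_1 → C_0 is given by ∂[p,q] = [q] − [p].
The 8×12 boundary matrix has rank 7 and Smith normal form diag(1,1,1,1,1,1,1).

The boundary map ∂_2: C_2 → C_1 sends each 2-simplex [p,q,r] to [q,r] − [p,r] + [p,q]. For instance
  ∂bch = ch − bh + bc,
  ∂bcf = cf − bf + bc.
The resulting 12×3 matrix has rank 3, and its Smith normal form has invariant factors (1,1,1).

Computing H_k = (kernel of ∂_k) / (image of ∂_{k+1}):

  H_0: rank C_0 − rank ∂_1 = 8 − 7 = 1, and the invariant factors of ∂_1 are all 1, so H_0 ≅ Z.
  H_1: rank ker ∂_1 − rank ∂_2 = (12 − 7) − 3 = 2, and the invariant factors of ∂_2 are all 1, so H_1 ≅ Z^2.
  H_2: rank ker ∂_2 − rank ∂_3 = (3 − 3) − 0 = 0, and there is no ∂_3, so H_2 ≅ 0.

H_0 ≅ Z,  H_1 ≅ Z^2,  H_2 = 0.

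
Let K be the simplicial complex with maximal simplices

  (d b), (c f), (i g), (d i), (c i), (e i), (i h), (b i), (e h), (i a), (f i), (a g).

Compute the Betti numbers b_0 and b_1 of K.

We work with the vertex ordering a < b < c < d < e < f < g < h < i. The simplices of K, each written with vertices in increasing order, are:

  0-simplices (9): a, b, c, d, e, f, g, h, i
  1-simplices (12): ag, ai, bd, bi, cf, ci, di, eh, ei, fi, gi, hi

giving chain groups C_0 ≅ Z^9, C_1 ≅ Z^12.

∂_1: C_1 → C_0 is given by ∂[p,q] = [q] − [p]. For instance
  ∂bd = d − b.
This gives a 9×12 integer matrix of rank 8; reducing to Smith normal form yields diagonal entries (1,1,1,1,1,1,1,1).

Now H_k = ker ∂_k / im ∂_{k+1}, so:

  H_0: rank C_0 − rank ∂_1 = 9 − 8 = 1, and the invariant factors of ∂_1 are all 1, so H_0 = Z.
  H_1: rank ker ∂_1 − rank ∂_2 = (12 − 8) − 0 = 4, and there is no ∂_2, so H_1 = Z^4.

As a check, the Euler characteristic is 9 − 12 = -3, which agrees with 1 − 4 = -3.
(K is a triangulation of a wedge of 4 circles.)

Hence the Betti numbers are b_0 = 1, b_1 = 4.

b_0 = 1, b_1 = 4.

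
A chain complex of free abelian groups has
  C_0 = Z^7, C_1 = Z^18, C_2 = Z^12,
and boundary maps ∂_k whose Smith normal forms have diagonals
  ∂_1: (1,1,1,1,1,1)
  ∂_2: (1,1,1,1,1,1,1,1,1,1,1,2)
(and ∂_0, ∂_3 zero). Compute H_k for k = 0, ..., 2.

H_0: b_0 = 7 − 0 − 6 = 1; torsion from ∂_1 factors > 1: none. So H_0 ≅ Z.
H_1: b_1 = 18 − 6 − 12 = 0; torsion from ∂_2 factors > 1: [2]. So H_1 ≅ Z/2.
H_2: b_2 = 12 − 12 − 0 = 0; torsion from ∂_3 factors > 1: none. So H_2 ≅ 0.

H_0 ≅ Z,  H_1 ≅ Z/2,  H_2 = 0.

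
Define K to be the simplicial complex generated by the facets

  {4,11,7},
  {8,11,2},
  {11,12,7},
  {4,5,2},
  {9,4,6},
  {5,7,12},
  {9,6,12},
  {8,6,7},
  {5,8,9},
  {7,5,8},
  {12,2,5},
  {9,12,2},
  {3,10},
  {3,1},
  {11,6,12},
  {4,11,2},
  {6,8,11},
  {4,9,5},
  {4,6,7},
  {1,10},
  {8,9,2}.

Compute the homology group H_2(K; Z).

Order the vertices as 1 < 2 < 3 < 4 < 5 < 6 < 7 < 8 < 9 < 10 < 11 < 12. Listing each simplex with vertices in this order, K has dimension 2 with simplices:

  0-simplices (12): [1], [2], [3], [4], [5], [6], [7], [8], [9], [10], [11], [12]
  1-simplices (30): (30 of them)
  2-simplices (18): (18 of them)

Hence C_0 ≅ Z^12, C_1 ≅ Z^30, C_2 ≅ Z^18.

∂_1: C_1 → C_0 is given by ∂[p,q] = [q] − [p].
The resulting 12×30 matrix has rank 10, and its Smith normal form has invariant factors (1,1,1,1,1,1,1,1,1,1).

Boundary ∂_2: C_2 → C_1 maps a triangle to the signed sum of its edges. For instance
  ∂[4,6,9] = [6,9] − [4,9] + [4,6],
  ∂[7,11,12] = [11,12] − [7,12] + [7,11].
As a 30×18 matrix over Z this has rank 18, with invariant factors (1,1,1,1,1,1,1,1,1,1,1,1,1,1,1,1,1,2).

From H_k ≅ ker(∂_k) / im(∂_{k+1}) we obtain:

  H_2: rank ker ∂_2 − rank ∂_3 = (18 − 18) − 0 = 0, and there is no ∂_3, so H_2 = 0.

H_2 = 0.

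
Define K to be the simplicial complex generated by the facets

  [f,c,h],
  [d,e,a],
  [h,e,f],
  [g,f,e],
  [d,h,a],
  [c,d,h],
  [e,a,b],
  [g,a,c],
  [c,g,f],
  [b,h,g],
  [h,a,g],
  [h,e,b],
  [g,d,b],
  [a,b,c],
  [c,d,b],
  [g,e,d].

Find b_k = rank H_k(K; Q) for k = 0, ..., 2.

We work with the vertex ordering a < b < c < d < e < f < g < h. The simplices of K, each written with vertices in increasing order, are:

  0-simplices (8): a, b, c, d, e, f, g, h
  1-simplices (24): ab, ac, ad, ae, ag, ah, bc, bd, be, bg, bh, cd, cf, cg, ch, de, dg, dh, ef, eg, eh, fg, fh, gh
  2-simplices (16): abc, abe, acg, ade, adh, agh, bcd, bdg, beh, bgh, cdh, cfg, cfh, deg, efg, efh

so the chain groups are C_0 ≅ Z^8, C_1 ≅ Z^24, C_2 ≅ Z^16.

Boundary ∂_1: C_1 → C_0 maps an edge to its endpoints' difference, ∂[p,q] = q − p. For instance
  ∂cg = g − c.
This gives a 8×24 integer matrix of rank 7; reducing to Smith normal form yields diagonal entries (1,1,1,1,1,1,1).

Boundary ∂_2: C_2 → C_1 acts by ∂[p,q,r] = [q,r] − [p,r] + [p,q]. For instance
  ∂acg = cg − ag + ac,
  ∂abc = bc − ac + ab.
As a 24×16 matrix over Z this has rank 15, with invariant factors (1,1,1,1,1,1,1,1,1,1,1,1,1,1,1).

Now H_k = ker ∂_k / im ∂_{k+1}, so:

  H_0: rank C_0 − rank ∂_1 = 8 − 7 = 1, and the invariant factors of ∂_1 are all 1, so H_0 ≅ Z.
  H_1: rank ker ∂_1 − rank ∂_2 = (24 − 7) − 15 = 2, and the invariant factors of ∂_2 are all 1, so H_1 ≅ Z^2.
  H_2: rank ker ∂_2 − rank ∂_3 = (16 − 15) − 0 = 1, and there is no ∂_3, so H_2 ≅ Z.

As a check, the Euler characteristic is 8 − 24 + 16 = 0, which agrees with 1 − 2 + 1 = 0.

Hence the Betti numbers are b_0 = 1, b_1 = 2, b_2 = 1.

b_0 = 1, b_1 = 2, b_2 = 1.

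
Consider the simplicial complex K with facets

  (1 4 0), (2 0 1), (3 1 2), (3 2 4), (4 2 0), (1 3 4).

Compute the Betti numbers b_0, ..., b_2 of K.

b_0 = 1, b_1 = 0, b_2 = 1.

We work with the vertex ordering 0 < 1 < 2 < 3 < 4. The simplices of K, each written with vertices in increasing order, are:

  0-simplices (5): [0], [1], [2], [3], [4]
  1-simplices (9): [0,1], [0,2], [0,4], [1,2], [1,3], [1,4], [2,3], [2,4], [3,4]
  2-simplices (6): [0,1,2], [0,1,4], [0,2,4], [1,2,3], [1,3,4], [2,3,4]

giving chain groups C_0 ≅ Z^5, C_1 ≅ Z^9, C_2 ≅ Z^6.

∂_1: C_1 → C_0 sends each edge [p,q] (with p < q) to q − p. For instance
  ∂[0,1] = [1] − [0].
This gives a 5×9 integer matrix of rank 4; reducing to Smith normal form yields diagonal entries (1,1,1,1).

Boundary ∂_2: C_2 → C_1 acts by ∂[p,q,r] = [q,r] − [p,r] + [p,q]. For instance
  ∂[0,1,2] = [1,2] − [0,2] + [0,1],
  ∂[1,3,4] = [3,4] − [1,4] + [1,3].
The resulting 9×6 matrix has rank 5, and its Smith normal form has invariant factors (1,1,1,1,1).

Computing H_k = (kernel of ∂_k) / (image of ∂_{k+1}):

  H_0: rank C_0 − rank ∂_1 = 5 − 4 = 1, and the invariant factors of ∂_1 are all 1, so H_0 = Z.
  H_1: rank ker ∂_1 − rank ∂_2 = (9 − 4) − 5 = 0, and the invariant factors of ∂_2 are all 1, so H_1 = 0.
  H_2: rank ker ∂_2 − rank ∂_3 = (6 − 5) − 0 = 1, and there is no ∂_3, so H_2 = Z.

Hence the Betti numbers are b_0 = 1, b_1 = 0, b_2 = 1.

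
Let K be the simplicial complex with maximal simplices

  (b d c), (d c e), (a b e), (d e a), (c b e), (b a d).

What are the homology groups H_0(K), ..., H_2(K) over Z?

H_0 = Z,  H_1 = 0,  H_2 = Z.

Take the total order a < b < c < d < e on the vertex set. Then K (dimension 2) consists of the simplices:

  0-simplices (5): a, b, c, d, e
  1-simplices (9): ab, ad, ae, bc, bd, be, cd, ce, de
  2-simplices (6): abd, abe, ade, bcd, bce, cde

giving chain groups C_0 ≅ Z^5, C_1 ≅ Z^9, C_2 ≅ Z^6.

∂_1: C_1 → C_0 sends each edge [p,q] (with p < q) to q − p. For instance
  ∂ab = b − a.
The resulting 5×9 matrix has rank 4, and its Smith normal form has invariant factors (1,1,1,1).

The boundary map ∂_2: C_2 → C_1 sends each 2-simplex [p,q,r] to [q,r] − [p,r] + [p,q]. For instance
  ∂abe = be − ae + ab,
  ∂abd = bd − ad + ab.
This gives a 9×6 integer matrix of rank 5; reducing to Smith normal form yields diagonal entries (1,1,1,1,1).

Now H_k = ker ∂_k / im ∂_{k+1}, so:

  H_0: rank C_0 − rank ∂_1 = 5 − 4 = 1, and the invariant factors of ∂_1 are all 1, so H_0 = Z.
  H_1: rank ker ∂_1 − rank ∂_2 = (9 − 4) − 5 = 0, and the invariant factors of ∂_2 are all 1, so H_1 = 0.
  H_2: rank ker ∂_2 − rank ∂_3 = (6 − 5) − 0 = 1, and there is no ∂_3, so H_2 = Z.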